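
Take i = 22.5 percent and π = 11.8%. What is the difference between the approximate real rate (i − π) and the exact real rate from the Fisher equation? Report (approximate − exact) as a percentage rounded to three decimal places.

1.129%

Approximate: r ≈ 22.500% − 11.800% = 10.7000%
Exact: (1 + 0.2250)/(1 + 0.1180) − 1 = 9.5707%
Error = 10.7000% − 9.5707% = 1.1293% → 1.129%.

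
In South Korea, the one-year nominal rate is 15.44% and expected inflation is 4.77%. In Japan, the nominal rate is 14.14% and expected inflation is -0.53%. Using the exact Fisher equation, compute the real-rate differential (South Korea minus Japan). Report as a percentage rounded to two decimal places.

-4.56%

South Korea: (1 + 0.1544)/(1 + 0.0477) − 1 = 10.1842%
Japan: (1 + 0.1414)/(1 − 0.0053) − 1 = 14.7482%
Differential = 10.1842% − 14.7482% = -4.5640% → -4.56%.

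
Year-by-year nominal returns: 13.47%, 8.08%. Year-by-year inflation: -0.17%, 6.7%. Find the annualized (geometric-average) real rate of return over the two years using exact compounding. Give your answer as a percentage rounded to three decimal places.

Compound the nominal returns: 1.1347 × 1.0808 = 1.22638376.
Compound inflation: 0.9983 × 1.0670 = 1.06518610.
Deflate: 1.22638376 / 1.06518610 = 1.15133286.
Annualized real rate = 1.15133286^(1/2) − 1 = 7.3002% → 7.300%.

7.300%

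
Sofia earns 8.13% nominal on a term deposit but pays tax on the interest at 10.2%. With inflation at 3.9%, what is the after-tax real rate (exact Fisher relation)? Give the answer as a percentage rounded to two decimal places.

After-tax nominal return = 8.13% × (1 − 0.102) = 7.30074%.
1 + r = 1.0730074 / 1.03900 = 1.032731
After-tax real rate = 1.032731 − 1 → 3.27%.

3.27%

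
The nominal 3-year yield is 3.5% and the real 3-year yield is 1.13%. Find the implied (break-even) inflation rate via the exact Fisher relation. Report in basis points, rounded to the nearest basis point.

(1 + π) = (1 + i)/(1 + r) = 1.03500 / 1.01130 = 1.023435
Break-even inflation = 1.023435 − 1 → 234 basis points.

234 basis points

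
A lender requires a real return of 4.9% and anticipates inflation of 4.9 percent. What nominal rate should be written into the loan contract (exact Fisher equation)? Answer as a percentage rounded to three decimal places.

(1 + i) = (1 + r)(1 + π) = 1.04900 × 1.04900 = 1.100401
i = 1.100401 − 1, so the required nominal rate is 10.040%.

10.040%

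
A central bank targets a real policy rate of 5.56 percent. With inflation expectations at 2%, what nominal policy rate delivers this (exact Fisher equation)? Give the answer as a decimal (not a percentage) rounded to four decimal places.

0.0767

(1 + i) = (1 + r)(1 + π) = 1.05560 × 1.02000 = 1.076712
i = 1.076712 − 1, so the required nominal rate is 0.0767.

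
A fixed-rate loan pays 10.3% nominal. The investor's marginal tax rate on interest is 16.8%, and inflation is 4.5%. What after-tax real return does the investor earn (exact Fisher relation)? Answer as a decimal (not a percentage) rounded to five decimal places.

0.03894

After-tax nominal return = 10.3% × (1 − 0.168) = 8.5696%.
1 + r = 1.085696 / 1.04500 = 1.038944
After-tax real rate = 1.038944 − 1 → 0.03894.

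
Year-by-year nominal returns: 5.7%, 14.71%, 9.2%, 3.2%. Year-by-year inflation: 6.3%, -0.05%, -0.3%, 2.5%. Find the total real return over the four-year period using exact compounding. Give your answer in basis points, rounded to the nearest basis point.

Compound the nominal returns: 1.0570 × 1.1471 × 1.0920 × 1.0320 = 1.366402.
Compound inflation: 1.0630 × 0.9995 × 0.9970 × 1.0250 = 1.085763.
Deflate: 1.366402 / 1.085763 = 1.258472.
Total real return = 1.258472 − 1 → 2585 basis points.

2585 basis points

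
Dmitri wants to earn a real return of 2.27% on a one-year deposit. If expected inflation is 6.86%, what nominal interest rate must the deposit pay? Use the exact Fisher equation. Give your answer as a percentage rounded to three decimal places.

(1 + i) = (1 + r)(1 + π) = 1.02270 × 1.06860 = 1.09285722
i = 1.09285722 − 1, so the required nominal rate is 9.286%.

9.286%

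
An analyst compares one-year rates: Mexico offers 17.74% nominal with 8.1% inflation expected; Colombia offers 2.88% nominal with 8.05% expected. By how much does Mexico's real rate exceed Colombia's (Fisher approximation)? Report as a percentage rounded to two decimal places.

Mexico: 17.74% − 8.1% = 9.640%
Colombia: 2.88% − 8.05% = -5.170%
Differential = 14.810% → 14.81%.

14.81%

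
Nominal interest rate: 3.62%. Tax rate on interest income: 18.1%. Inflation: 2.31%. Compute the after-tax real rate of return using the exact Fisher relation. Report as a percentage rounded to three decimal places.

0.640%

After-tax nominal return = 3.62% × (1 − 0.181) = 2.96478%.
1 + r = 1.0296478 / 1.02310 = 1.006400
After-tax real rate = 1.006400 − 1 → 0.640%.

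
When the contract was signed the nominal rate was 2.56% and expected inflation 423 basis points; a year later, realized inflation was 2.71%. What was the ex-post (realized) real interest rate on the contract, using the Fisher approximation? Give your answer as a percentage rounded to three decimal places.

Ex-post: 2.56% − 2.71% = -0.150%
So the realized real rate is -0.150%.

-0.150%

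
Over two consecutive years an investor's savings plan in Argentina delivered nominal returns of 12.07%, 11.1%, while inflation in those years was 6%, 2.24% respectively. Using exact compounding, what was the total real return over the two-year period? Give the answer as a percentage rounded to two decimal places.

Nominal growth factor = 1.1207 × 1.1110 = 1.245098
Price-level growth factor = 1.0600 × 1.0224 = 1.083744
Real growth factor = 1.245098 / 1.083744 = 1.148885
Total real return = 1.148885 − 1 → 14.89%.

14.89%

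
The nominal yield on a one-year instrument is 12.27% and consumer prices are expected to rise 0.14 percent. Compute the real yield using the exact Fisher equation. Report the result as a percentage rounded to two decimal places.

1 + r = 1.12270 / 1.00140 = 1.121130
r = 1.121130 − 1 = 12.1130%, i.e. 12.11%.

12.11%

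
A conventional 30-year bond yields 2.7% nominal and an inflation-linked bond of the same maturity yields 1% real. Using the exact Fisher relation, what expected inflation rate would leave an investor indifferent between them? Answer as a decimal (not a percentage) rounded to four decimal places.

(1 + π) = (1 + i)/(1 + r) = 1.02700 / 1.01000 = 1.016832
Break-even inflation = 1.016832 − 1 → 0.0168.

0.0168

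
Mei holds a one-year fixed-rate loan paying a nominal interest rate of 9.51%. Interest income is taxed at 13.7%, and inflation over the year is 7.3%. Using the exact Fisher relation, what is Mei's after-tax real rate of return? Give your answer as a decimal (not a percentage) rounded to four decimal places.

After-tax nominal return = 9.51% × (1 − 0.137) = 8.20713%.
1 + r = 1.0820713 / 1.07300 = 1.008454
After-tax real rate = 1.008454 − 1 → 0.0085.

0.0085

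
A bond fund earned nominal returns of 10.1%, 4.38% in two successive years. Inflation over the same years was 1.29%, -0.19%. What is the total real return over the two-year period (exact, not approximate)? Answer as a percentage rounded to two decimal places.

13.67%

Nominal growth factor = 1.1010 × 1.0438 = 1.149224
Price-level growth factor = 1.0129 × 0.9981 = 1.010975
Real growth factor = 1.149224 / 1.010975 = 1.136747
Total real return = 1.136747 − 1 → 13.67%.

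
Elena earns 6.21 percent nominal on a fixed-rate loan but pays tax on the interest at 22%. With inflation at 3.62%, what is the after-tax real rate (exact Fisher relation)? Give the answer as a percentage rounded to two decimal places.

After-tax nominal return = 6.21% × (1 − 0.22) = 4.8438%.
1 + r = 1.048438 / 1.03620 = 1.011810
After-tax real rate = 1.011810 − 1 → 1.18%.

1.18%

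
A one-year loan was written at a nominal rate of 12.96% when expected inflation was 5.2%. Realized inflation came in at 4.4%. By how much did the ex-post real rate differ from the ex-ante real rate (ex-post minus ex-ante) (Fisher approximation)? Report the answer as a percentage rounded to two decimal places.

Ex-ante: 12.96% − 5.2% = 7.760%
Ex-post: 12.96% − 4.4% = 8.560%
Difference (ex-post − ex-ante) = 0.8000% → 0.80%.

0.80%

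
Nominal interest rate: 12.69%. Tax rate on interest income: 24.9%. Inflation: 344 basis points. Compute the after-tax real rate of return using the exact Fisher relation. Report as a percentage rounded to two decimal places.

5.89%

After-tax nominal return = 12.69% × (1 − 0.249) = 9.53019%.
1 + r = 1.0953019 / 1.03440 = 1.058877
After-tax real rate = 1.058877 − 1 → 5.89%.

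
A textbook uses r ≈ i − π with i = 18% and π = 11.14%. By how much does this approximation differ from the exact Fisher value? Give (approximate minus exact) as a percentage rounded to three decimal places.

0.688%

Approximate: r ≈ 18.000% − 11.140% = 6.8600%
Exact: (1 + 0.1800)/(1 + 0.1114) − 1 = 6.1724%
Error = 6.8600% − 6.1724% = 0.6876% → 0.688%.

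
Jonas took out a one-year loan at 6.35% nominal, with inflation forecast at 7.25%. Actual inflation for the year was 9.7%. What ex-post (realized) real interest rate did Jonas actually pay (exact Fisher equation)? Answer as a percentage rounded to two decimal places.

Ex-post: (1 + 0.0635)/(1 + 0.0970) − 1 = -3.0538%
So the realized real rate is -3.05%.

-3.05%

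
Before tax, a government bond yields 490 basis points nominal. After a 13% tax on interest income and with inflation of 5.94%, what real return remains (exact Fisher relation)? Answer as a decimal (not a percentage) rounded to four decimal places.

After-tax nominal return = 4.9% × (1 − 0.13) = 4.2630%.
1 + r = 1.04263 / 1.05940 = 0.984170
After-tax real rate = 0.984170 − 1 → -0.0158.

-0.0158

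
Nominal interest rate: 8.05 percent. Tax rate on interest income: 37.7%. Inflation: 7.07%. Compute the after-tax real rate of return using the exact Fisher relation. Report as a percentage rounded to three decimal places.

After-tax nominal return = 8.05% × (1 − 0.377) = 5.01515%.
1 + r = 1.0501515 / 1.07070 = 0.980808
After-tax real rate = 0.980808 − 1 → -1.919%.

-1.919%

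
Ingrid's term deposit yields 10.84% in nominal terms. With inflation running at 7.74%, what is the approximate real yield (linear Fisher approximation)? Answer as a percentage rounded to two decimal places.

3.10%

r ≈ i − π = 10.84% − 7.74% = 3.10%.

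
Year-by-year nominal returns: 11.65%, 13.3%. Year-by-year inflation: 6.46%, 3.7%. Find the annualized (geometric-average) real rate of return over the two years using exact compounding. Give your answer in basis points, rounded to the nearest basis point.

Nominal growth factor = 1.1165 × 1.1330 = 1.26499450
Price-level growth factor = 1.0646 × 1.0370 = 1.10399020
Real growth factor = 1.26499450 / 1.10399020 = 1.14583852
Annualized real rate = 1.14583852^(1/2) − 1 = 7.0438% → 704 basis points.

704 basis points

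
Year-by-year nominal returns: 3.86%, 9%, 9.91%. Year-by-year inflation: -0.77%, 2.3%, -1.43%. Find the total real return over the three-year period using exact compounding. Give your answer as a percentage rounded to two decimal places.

Nominal growth factor = 1.0386 × 1.0900 × 1.0991 = 1.244263
Price-level growth factor = 0.9923 × 1.0230 × 0.9857 = 1.000607
Real growth factor = 1.244263 / 1.000607 = 1.243508
Total real return = 1.243508 − 1 → 24.35%.

24.35%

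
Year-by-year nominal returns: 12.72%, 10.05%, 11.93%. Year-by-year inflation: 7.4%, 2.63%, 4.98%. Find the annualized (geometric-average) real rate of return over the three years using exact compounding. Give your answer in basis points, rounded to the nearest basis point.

Nominal growth factor = 1.1272 × 1.1005 × 1.1193 = 1.38847329
Price-level growth factor = 1.0740 × 1.0263 × 1.0498 = 1.15713806
Real growth factor = 1.38847329 / 1.15713806 = 1.19992017
Annualized real rate = 1.19992017^(1/3) − 1 = 6.2635% → 626 basis points.

626 basis points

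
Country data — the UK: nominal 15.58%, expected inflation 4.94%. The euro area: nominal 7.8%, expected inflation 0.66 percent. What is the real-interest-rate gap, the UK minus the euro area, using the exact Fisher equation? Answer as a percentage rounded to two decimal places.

3.05%

The UK: (1 + 0.1558)/(1 + 0.0494) − 1 = 10.1391%
The euro area: (1 + 0.0780)/(1 + 0.0066) − 1 = 7.0932%
Differential = 10.1391% − 7.0932% = 3.0459% → 3.05%.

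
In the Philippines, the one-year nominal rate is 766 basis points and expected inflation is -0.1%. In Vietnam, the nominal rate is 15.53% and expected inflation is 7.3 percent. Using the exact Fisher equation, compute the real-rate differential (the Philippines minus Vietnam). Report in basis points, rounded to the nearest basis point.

10 basis points

The Philippines: (1 + 0.0766)/(1 − 0.0010) − 1 = 7.7678%
Vietnam: (1 + 0.1553)/(1 + 0.0730) − 1 = 7.6701%
Differential = 7.7678% − 7.6701% = 0.0977% → 10 basis points.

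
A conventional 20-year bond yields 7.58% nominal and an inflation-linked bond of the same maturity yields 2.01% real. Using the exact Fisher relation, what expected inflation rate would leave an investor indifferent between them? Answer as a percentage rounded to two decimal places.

5.46%

(1 + π) = (1 + i)/(1 + r) = 1.07580 / 1.02010 = 1.054602
Break-even inflation = 1.054602 − 1 → 5.46%.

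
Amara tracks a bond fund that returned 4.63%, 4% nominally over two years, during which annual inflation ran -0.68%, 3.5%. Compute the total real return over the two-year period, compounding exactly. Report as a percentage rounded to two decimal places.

Compound the nominal returns: 1.0463 × 1.0400 = 1.088152.
Compound inflation: 0.9932 × 1.0350 = 1.027962.
Deflate: 1.088152 / 1.027962 = 1.058553.
Total real return = 1.058553 − 1 → 5.86%.

5.86%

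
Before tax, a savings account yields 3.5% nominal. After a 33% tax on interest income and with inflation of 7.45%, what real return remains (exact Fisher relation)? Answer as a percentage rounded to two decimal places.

-4.75%

After-tax nominal return = 3.5% × (1 − 0.33) = 2.3450%.
1 + r = 1.02345 / 1.07450 = 0.952490
After-tax real rate = 0.952490 − 1 → -4.75%.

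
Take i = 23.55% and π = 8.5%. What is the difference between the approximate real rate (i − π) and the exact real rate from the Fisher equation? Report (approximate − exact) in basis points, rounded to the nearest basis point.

118 basis points

Approximate: r ≈ 23.550% − 8.500% = 15.0500%
Exact: (1 + 0.2355)/(1 + 0.0850) − 1 = 13.8710%
Error = 15.0500% − 13.8710% = 1.1790% → 118 basis points.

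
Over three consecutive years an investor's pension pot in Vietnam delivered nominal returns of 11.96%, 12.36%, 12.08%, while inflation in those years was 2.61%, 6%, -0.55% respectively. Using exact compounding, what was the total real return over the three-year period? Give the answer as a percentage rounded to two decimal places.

Nominal growth factor = 1.1196 × 1.1236 × 1.1208 = 1.409947
Price-level growth factor = 1.0261 × 1.0600 × 0.9945 = 1.081684
Real growth factor = 1.409947 / 1.081684 = 1.303474
Total real return = 1.303474 − 1 → 30.35%.

30.35%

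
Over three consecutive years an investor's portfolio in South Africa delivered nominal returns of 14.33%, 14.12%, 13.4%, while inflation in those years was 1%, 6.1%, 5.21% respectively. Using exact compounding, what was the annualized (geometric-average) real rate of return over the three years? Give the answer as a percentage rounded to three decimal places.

Nominal growth factor = 1.1433 × 1.1412 × 1.1340 = 1.47956831
Price-level growth factor = 1.0100 × 1.0610 × 1.0521 = 1.12744088
Real growth factor = 1.47956831 / 1.12744088 = 1.31232452
Annualized real rate = 1.31232452^(1/3) − 1 = 9.4831% → 9.483%.

9.483%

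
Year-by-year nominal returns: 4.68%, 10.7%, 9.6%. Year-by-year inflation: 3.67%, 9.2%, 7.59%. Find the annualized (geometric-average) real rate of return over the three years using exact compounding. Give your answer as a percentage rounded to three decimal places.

Nominal growth factor = 1.0468 × 1.1070 × 1.0960 = 1.27005313
Price-level growth factor = 1.0367 × 1.0920 × 1.0759 = 1.21800100
Real growth factor = 1.27005313 / 1.21800100 = 1.04273570
Annualized real rate = 1.04273570^(1/3) − 1 = 1.4047% → 1.405%.

1.405%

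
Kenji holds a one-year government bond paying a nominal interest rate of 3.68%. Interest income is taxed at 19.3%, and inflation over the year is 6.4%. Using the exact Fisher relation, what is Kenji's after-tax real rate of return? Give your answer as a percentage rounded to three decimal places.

-3.224%

After-tax nominal return = 3.68% × (1 − 0.193) = 2.96976%.
1 + r = 1.0296976 / 1.06400 = 0.967761
After-tax real rate = 0.967761 − 1 → -3.224%.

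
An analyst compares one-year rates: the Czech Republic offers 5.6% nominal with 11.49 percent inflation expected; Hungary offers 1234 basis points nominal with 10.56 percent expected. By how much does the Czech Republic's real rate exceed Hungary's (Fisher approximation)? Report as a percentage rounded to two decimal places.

-7.67%

The Czech Republic: 5.6% − 11.49% = -5.890%
Hungary: 12.34% − 10.56% = 1.780%
Differential = -7.670% → -7.67%.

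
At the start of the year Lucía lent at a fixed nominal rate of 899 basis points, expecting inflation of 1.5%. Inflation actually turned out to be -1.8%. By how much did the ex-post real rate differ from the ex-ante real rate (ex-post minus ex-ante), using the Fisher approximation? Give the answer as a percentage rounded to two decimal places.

Ex-ante: 8.99% − 1.5% = 7.490%
Ex-post: 8.99% − (-1.8%) = 10.790%
Difference (ex-post − ex-ante) = 3.3000% → 3.30%.

3.30%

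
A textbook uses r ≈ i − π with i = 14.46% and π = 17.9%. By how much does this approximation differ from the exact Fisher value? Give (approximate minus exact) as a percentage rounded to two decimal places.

Approximate: r ≈ 14.460% − 17.900% = -3.4400%
Exact: (1 + 0.1446)/(1 + 0.1790) − 1 = -2.9177%
Error = -3.4400% − (-2.9177%) = -0.5223% → -0.52%.

-0.52%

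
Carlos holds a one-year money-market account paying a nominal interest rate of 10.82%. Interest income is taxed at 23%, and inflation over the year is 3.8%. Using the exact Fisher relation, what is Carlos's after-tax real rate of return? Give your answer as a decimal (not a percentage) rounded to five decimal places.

0.04366

After-tax nominal return = 10.82% × (1 − 0.23) = 8.3314%.
1 + r = 1.083314 / 1.03800 = 1.0436551
After-tax real rate = 1.0436551 − 1 → 0.04366.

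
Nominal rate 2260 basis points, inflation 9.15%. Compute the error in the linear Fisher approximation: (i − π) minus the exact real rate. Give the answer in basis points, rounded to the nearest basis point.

113 basis points

Approximate: r ≈ 22.600% − 9.150% = 13.4500%
Exact: (1 + 0.2260)/(1 + 0.0915) − 1 = 12.3225%
Error = 13.4500% − 12.3225% = 1.1275% → 113 basis points.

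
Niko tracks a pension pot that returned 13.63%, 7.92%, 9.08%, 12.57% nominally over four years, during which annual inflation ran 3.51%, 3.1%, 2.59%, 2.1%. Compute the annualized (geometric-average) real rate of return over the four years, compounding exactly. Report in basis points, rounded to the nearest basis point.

Compound the nominal returns: 1.1363 × 1.0792 × 1.0908 × 1.1257 = 1.50578421.
Compound inflation: 1.0351 × 1.0310 × 1.0259 × 1.0210 = 1.11781967.
Deflate: 1.50578421 / 1.11781967 = 1.34707257.
Annualized real rate = 1.34707257^(1/4) − 1 = 7.7328% → 773 basis points.

773 basis points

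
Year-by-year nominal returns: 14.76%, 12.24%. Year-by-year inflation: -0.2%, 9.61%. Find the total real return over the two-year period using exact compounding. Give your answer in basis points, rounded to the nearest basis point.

Nominal growth factor = 1.1476 × 1.1224 = 1.288066
Price-level growth factor = 0.9980 × 1.0961 = 1.093908
Real growth factor = 1.288066 / 1.093908 = 1.177491
Total real return = 1.177491 − 1 → 1775 basis points.

1775 basis points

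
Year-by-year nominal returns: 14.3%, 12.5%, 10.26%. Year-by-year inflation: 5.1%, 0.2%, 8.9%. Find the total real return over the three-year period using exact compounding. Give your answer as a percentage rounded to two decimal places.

23.63%

Nominal growth factor = 1.1430 × 1.1250 × 1.1026 = 1.417806
Price-level growth factor = 1.0510 × 1.0020 × 1.0890 = 1.146828
Real growth factor = 1.417806 / 1.146828 = 1.236284
Total real return = 1.236284 − 1 → 23.63%.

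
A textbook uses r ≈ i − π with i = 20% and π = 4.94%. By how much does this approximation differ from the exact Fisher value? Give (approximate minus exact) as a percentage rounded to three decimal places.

0.709%

Approximate: r ≈ 20.000% − 4.940% = 15.0600%
Exact: (1 + 0.2000)/(1 + 0.0494) − 1 = 14.3511%
Error = 15.0600% − 14.3511% = 0.7089% → 0.709%.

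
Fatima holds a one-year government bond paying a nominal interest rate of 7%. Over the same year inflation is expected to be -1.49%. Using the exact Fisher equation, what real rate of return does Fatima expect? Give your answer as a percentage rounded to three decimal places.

By the Fisher equation, 1 + r = (1 + i)/(1 + π).
1 + r = 1.07000 / 0.98510 = 1.086184
r = 1.086184 − 1 = 8.6184%, i.e. 8.618%.

8.618%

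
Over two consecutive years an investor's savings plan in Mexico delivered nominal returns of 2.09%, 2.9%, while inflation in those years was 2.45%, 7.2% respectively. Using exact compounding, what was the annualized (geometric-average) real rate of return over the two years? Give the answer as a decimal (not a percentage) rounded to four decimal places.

-0.0220

Nominal growth factor = 1.0209 × 1.0290 = 1.05050610
Price-level growth factor = 1.0245 × 1.0720 = 1.09826400
Real growth factor = 1.05050610 / 1.09826400 = 0.95651510
Annualized real rate = 0.95651510^(1/2) − 1 = -2.1984% → -0.0220.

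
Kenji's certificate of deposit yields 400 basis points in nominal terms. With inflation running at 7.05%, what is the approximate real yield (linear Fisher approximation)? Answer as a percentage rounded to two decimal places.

-3.05%

r ≈ i − π = 4% − 7.05% = -3.05%.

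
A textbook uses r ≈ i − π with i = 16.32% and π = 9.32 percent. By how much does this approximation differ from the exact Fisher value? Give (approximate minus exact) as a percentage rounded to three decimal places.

0.597%

Approximate: r ≈ 16.320% − 9.320% = 7.0000%
Exact: (1 + 0.1632)/(1 + 0.0932) − 1 = 6.4032%
Error = 7.0000% − 6.4032% = 0.5968% → 0.597%.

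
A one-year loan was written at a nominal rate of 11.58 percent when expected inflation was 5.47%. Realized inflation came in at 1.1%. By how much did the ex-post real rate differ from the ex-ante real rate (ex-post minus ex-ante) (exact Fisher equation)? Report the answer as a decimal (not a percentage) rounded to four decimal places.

0.0457

Ex-ante: (1 + 0.1158)/(1 + 0.0547) − 1 = 5.7931%
Ex-post: (1 + 0.1158)/(1 + 0.0110) − 1 = 10.3660%
Difference (ex-post − ex-ante) = 4.5729% → 0.0457.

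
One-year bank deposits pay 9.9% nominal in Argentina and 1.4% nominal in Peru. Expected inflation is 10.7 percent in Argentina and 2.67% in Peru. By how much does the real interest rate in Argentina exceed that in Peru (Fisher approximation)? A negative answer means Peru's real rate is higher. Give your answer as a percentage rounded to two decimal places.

0.47%

Argentina: 9.9% − 10.7% = -0.800%
Peru: 1.4% − 2.67% = -1.270%
Differential = 0.470% → 0.47%.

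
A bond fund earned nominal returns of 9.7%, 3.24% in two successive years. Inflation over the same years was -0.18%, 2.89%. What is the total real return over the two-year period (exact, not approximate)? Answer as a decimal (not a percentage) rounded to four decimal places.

0.1027

Nominal growth factor = 1.0970 × 1.0324 = 1.132543
Price-level growth factor = 0.9982 × 1.0289 = 1.027048
Real growth factor = 1.132543 / 1.027048 = 1.102717
Total real return = 1.102717 − 1 → 0.1027.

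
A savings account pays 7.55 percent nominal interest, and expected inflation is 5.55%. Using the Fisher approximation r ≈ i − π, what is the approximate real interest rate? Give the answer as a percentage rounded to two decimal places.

r ≈ i − π = 7.55% − 5.55% = 2.00%.

2.00%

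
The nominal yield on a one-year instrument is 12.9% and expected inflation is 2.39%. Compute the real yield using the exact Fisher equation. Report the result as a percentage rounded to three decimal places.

10.265%

1 + r = 1.12900 / 1.02390 = 1.102647
r = 1.102647 − 1 = 10.2647%, i.e. 10.265%.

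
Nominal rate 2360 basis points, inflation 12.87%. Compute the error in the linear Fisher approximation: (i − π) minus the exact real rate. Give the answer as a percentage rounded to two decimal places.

1.22%

Approximate: r ≈ 23.600% − 12.870% = 10.7300%
Exact: (1 + 0.2360)/(1 + 0.1287) − 1 = 9.5065%
Error = 10.7300% − 9.5065% = 1.2235% → 1.22%.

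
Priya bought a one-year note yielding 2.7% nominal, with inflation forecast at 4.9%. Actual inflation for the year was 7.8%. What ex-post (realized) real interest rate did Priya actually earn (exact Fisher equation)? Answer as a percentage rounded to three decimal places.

-4.731%

Ex-post: (1 + 0.0270)/(1 + 0.0780) − 1 = -4.7310%
So the realized real rate is -4.731%.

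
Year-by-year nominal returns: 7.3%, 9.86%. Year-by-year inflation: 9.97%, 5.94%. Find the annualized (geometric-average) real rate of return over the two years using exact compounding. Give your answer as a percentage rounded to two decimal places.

0.59%

Nominal growth factor = 1.0730 × 1.0986 = 1.17879780
Price-level growth factor = 1.0997 × 1.0594 = 1.16502218
Real growth factor = 1.17879780 / 1.16502218 = 1.01182434
Annualized real rate = 1.01182434^(1/2) − 1 = 0.5895% → 0.59%.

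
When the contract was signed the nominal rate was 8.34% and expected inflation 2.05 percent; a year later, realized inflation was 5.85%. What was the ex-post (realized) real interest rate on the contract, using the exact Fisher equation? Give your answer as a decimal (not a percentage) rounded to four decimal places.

Ex-post: (1 + 0.0834)/(1 + 0.0585) − 1 = 2.3524%
So the realized real rate is 0.0235.

0.0235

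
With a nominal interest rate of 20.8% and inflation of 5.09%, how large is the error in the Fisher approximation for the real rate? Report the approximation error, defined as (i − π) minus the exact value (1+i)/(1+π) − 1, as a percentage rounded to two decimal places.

Approximate: r ≈ 20.800% − 5.090% = 15.7100%
Exact: (1 + 0.2080)/(1 + 0.0509) − 1 = 14.9491%
Error = 15.7100% − 14.9491% = 0.7609% → 0.76%.

0.76%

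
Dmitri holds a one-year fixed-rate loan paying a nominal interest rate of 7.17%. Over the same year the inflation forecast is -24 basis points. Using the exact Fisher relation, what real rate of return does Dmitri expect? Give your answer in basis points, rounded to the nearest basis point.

743 basis points

By the Fisher relation, 1 + r = (1 + i)/(1 + π).
1 + r = 1.07170 / 0.99760 = 1.074278
r = 1.074278 − 1 = 7.4278%, i.e. 743 basis points.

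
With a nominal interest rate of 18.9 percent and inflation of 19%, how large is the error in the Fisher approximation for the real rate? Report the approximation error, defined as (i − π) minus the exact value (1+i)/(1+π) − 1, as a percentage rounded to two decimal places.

Approximate: r ≈ 18.900% − 19.000% = -0.1000%
Exact: (1 + 0.1890)/(1 + 0.1900) − 1 = -0.0840%
Error = -0.1000% − (-0.0840%) = -0.0160% → -0.02%.

-0.02%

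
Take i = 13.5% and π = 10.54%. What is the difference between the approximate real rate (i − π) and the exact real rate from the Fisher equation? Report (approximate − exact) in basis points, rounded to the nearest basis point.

Approximate: r ≈ 13.500% − 10.540% = 2.9600%
Exact: (1 + 0.1350)/(1 + 0.1054) − 1 = 2.6778%
Error = 2.9600% − 2.6778% = 0.2822% → 28 basis points.

28 basis points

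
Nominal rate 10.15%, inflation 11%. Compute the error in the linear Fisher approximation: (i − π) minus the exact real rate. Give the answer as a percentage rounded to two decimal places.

Approximate: r ≈ 10.150% − 11.000% = -0.8500%
Exact: (1 + 0.1015)/(1 + 0.1100) − 1 = -0.7658%
Error = -0.8500% − (-0.7658%) = -0.0842% → -0.08%.

-0.08%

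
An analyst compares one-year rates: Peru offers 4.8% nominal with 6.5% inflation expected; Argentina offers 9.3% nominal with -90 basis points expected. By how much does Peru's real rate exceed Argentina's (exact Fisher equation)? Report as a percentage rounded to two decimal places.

Peru: (1 + 0.0480)/(1 + 0.0650) − 1 = -1.5962%
Argentina: (1 + 0.0930)/(1 − 0.0090) − 1 = 10.2926%
Differential = -1.5962% − 10.2926% = -11.8889% → -11.89%.

-11.89%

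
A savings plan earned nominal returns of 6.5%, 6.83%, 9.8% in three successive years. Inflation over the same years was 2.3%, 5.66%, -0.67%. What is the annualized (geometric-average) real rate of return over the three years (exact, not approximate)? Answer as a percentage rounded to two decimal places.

5.18%

Nominal growth factor = 1.0650 × 1.0683 × 1.0980 = 1.24923797
Price-level growth factor = 1.0230 × 1.0566 × 0.9933 = 1.07365976
Real growth factor = 1.24923797 / 1.07365976 = 1.16353245
Annualized real rate = 1.16353245^(1/3) − 1 = 5.1783% → 5.18%.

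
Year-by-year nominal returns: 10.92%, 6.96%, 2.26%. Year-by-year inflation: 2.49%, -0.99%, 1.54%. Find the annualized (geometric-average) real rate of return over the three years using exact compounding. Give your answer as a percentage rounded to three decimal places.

5.596%

Nominal growth factor = 1.1092 × 1.0696 × 1.0226 = 1.21321297
Price-level growth factor = 1.0249 × 0.9901 × 1.0154 = 1.03038069
Real growth factor = 1.21321297 / 1.03038069 = 1.17744148
Annualized real rate = 1.17744148^(1/3) − 1 = 5.5958% → 5.596%.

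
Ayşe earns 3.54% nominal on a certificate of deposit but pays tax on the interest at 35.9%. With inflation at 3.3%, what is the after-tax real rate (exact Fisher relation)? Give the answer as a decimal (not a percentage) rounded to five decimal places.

-0.00998

After-tax nominal return = 3.54% × (1 − 0.359) = 2.26914%.
1 + r = 1.0226914 / 1.03300 = 0.990021
After-tax real rate = 0.990021 − 1 → -0.00998.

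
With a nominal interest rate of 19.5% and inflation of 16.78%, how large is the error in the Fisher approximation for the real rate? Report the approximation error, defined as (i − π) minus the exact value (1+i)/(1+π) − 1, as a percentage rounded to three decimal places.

Approximate: r ≈ 19.500% − 16.780% = 2.7200%
Exact: (1 + 0.1950)/(1 + 0.1678) − 1 = 2.3292%
Error = 2.7200% − 2.3292% = 0.3908% → 0.391%.

0.391%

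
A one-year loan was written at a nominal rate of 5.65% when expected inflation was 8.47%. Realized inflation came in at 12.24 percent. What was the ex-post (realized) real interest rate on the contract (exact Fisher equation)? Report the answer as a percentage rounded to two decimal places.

-5.87%

Ex-post: (1 + 0.0565)/(1 + 0.1224) − 1 = -5.8713%
So the realized real rate is -5.87%.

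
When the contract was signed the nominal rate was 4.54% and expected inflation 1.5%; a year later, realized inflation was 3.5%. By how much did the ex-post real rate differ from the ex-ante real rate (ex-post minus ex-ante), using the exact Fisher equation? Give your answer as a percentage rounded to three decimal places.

Ex-ante: (1 + 0.0454)/(1 + 0.0150) − 1 = 2.9951%
Ex-post: (1 + 0.0454)/(1 + 0.0350) − 1 = 1.0048%
Difference (ex-post − ex-ante) = -1.9902% → -1.990%.

-1.990%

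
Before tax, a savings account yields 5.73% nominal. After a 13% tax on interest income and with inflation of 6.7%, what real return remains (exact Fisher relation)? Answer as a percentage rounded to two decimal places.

-1.61%

After-tax nominal return = 5.73% × (1 − 0.13) = 4.9851%.
1 + r = 1.049851 / 1.06700 = 0.983928
After-tax real rate = 0.983928 − 1 → -1.61%.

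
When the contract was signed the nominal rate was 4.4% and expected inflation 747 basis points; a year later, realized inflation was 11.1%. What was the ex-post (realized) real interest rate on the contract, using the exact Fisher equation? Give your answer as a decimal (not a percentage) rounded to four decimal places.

-0.0603

Ex-post: (1 + 0.0440)/(1 + 0.1110) − 1 = -6.0306%
So the realized real rate is -0.0603.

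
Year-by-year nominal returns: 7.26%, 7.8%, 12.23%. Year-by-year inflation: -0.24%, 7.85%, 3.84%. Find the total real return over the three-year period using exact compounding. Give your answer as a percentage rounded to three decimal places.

16.151%

Compound the nominal returns: 1.0726 × 1.0780 × 1.1223 = 1.297674.
Compound inflation: 0.9976 × 1.0785 × 1.0384 = 1.117227.
Deflate: 1.297674 / 1.117227 = 1.161513.
Total real return = 1.161513 − 1 → 16.151%.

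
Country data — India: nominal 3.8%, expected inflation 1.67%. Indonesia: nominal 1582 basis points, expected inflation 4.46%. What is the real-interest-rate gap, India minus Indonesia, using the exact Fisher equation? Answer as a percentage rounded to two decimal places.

-8.78%

India: (1 + 0.0380)/(1 + 0.0167) − 1 = 2.0950%
Indonesia: (1 + 0.1582)/(1 + 0.0446) − 1 = 10.8750%
Differential = 2.0950% − 10.8750% = -8.7800% → -8.78%.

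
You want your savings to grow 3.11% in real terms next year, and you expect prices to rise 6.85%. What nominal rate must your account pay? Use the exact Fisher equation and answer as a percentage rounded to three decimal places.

(1 + i) = (1 + r)(1 + π) = 1.03110 × 1.06850 = 1.10173035
i = 1.10173035 − 1, so the required nominal rate is 10.173%.

10.173%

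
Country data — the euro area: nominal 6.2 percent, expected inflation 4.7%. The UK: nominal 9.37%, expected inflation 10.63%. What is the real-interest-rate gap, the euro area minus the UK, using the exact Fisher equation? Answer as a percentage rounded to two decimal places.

The euro area: (1 + 0.0620)/(1 + 0.0470) − 1 = 1.4327%
The UK: (1 + 0.0937)/(1 + 0.1063) − 1 = -1.1389%
Differential = 1.4327% − (-1.1389%) = 2.5716% → 2.57%.

2.57%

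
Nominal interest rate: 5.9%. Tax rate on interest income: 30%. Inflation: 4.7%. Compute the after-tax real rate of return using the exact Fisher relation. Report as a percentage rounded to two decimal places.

-0.54%

After-tax nominal return = 5.9% × (1 − 0.3) = 4.1300%.
1 + r = 1.04130 / 1.04700 = 0.994556
After-tax real rate = 0.994556 − 1 → -0.54%.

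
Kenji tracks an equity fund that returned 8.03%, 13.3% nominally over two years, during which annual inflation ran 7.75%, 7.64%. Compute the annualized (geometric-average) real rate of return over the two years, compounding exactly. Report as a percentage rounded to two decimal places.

Nominal growth factor = 1.0803 × 1.1330 = 1.22397990
Price-level growth factor = 1.0775 × 1.0764 = 1.15982100
Real growth factor = 1.22397990 / 1.15982100 = 1.05531793
Annualized real rate = 1.05531793^(1/2) − 1 = 2.7287% → 2.73%.

2.73%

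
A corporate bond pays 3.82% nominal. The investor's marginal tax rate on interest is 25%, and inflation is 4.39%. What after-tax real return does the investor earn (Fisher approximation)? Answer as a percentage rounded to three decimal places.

After-tax nominal return = 3.82% × (1 − 0.25) = 2.8650%.
r ≈ 2.8650% − 4.39% → -1.525%.

-1.525%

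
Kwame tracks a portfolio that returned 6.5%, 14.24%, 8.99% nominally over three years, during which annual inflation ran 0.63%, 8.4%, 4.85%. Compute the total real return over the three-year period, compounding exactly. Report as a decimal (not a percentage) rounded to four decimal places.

0.1594

Nominal growth factor = 1.0650 × 1.1424 × 1.0899 = 1.326033
Price-level growth factor = 1.0063 × 1.0840 × 1.0485 = 1.143734
Real growth factor = 1.326033 / 1.143734 = 1.159389
Total real return = 1.159389 − 1 → 0.1594.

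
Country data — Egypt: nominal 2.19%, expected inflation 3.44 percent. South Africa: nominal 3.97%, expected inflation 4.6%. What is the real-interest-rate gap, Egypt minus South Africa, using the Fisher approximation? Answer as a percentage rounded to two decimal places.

-0.62%

Egypt: 2.19% − 3.44% = -1.250%
South Africa: 3.97% − 4.6% = -0.630%
Differential = -0.620% → -0.62%.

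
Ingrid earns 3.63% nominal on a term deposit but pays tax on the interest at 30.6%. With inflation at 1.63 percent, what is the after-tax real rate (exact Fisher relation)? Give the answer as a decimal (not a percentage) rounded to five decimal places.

0.00875

After-tax nominal return = 3.63% × (1 − 0.306) = 2.51922%.
1 + r = 1.0251922 / 1.01630 = 1.008750
After-tax real rate = 1.008750 − 1 → 0.00875.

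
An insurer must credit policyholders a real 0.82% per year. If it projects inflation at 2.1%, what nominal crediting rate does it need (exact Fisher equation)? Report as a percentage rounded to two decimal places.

2.94%

(1 + i) = (1 + r)(1 + π) = 1.00820 × 1.02100 = 1.0293722
i = 1.0293722 − 1, so the required nominal rate is 2.94%.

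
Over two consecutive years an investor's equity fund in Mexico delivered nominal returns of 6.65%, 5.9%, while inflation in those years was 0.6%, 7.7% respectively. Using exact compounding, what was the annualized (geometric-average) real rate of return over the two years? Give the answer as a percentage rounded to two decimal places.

Nominal growth factor = 1.0665 × 1.0590 = 1.12942350
Price-level growth factor = 1.0060 × 1.0770 = 1.08346200
Real growth factor = 1.12942350 / 1.08346200 = 1.04242096
Annualized real rate = 1.04242096^(1/2) − 1 = 2.0990% → 2.10%.

2.10%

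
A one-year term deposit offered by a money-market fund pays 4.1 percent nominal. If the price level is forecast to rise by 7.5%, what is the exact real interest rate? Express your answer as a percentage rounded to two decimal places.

1 + r = 1.04100 / 1.07500 = 0.968372
r = 0.968372 − 1 = -3.1628%, i.e. -3.16%.

-3.16%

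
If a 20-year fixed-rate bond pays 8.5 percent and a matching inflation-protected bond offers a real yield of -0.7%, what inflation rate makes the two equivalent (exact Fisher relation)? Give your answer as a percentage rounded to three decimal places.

(1 + π) = (1 + i)/(1 + r) = 1.08500 / 0.99300 = 1.092649
Break-even inflation = 1.092649 − 1 → 9.265%.

9.265%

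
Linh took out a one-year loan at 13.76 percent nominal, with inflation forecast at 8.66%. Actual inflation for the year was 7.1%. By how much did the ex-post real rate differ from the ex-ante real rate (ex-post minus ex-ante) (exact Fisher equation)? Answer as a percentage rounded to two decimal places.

1.52%

Ex-ante: (1 + 0.1376)/(1 + 0.0866) − 1 = 4.6935%
Ex-post: (1 + 0.1376)/(1 + 0.0710) − 1 = 6.2185%
Difference (ex-post − ex-ante) = 1.5249% → 1.52%.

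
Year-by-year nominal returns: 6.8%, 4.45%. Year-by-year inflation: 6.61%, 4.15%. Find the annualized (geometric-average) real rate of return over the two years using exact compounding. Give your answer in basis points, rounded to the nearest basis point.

Nominal growth factor = 1.0680 × 1.0445 = 1.11552600
Price-level growth factor = 1.0661 × 1.0415 = 1.11034315
Real growth factor = 1.11552600 / 1.11034315 = 1.00466779
Annualized real rate = 1.00466779^(1/2) − 1 = 0.2331% → 23 basis points.

23 basis points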